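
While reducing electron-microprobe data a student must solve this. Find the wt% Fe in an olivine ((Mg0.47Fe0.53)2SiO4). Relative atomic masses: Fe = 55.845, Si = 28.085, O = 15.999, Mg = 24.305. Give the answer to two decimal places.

Formula mass = 0.94*24.305 + 1.06*55.845 + 1*28.085 + 4*15.999 = 174.123 g/mol, of which 59.196 g is Fe.
So Fe makes up 59.196/174.123 = 0.3400 of the mass, i.e. 34.00%.

34.00 wt%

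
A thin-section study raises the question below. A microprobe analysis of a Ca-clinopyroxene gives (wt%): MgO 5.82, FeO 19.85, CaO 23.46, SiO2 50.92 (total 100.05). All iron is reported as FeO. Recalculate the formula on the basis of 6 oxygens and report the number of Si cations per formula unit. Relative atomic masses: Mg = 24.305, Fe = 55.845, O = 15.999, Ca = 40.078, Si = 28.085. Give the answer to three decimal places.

2.007 Si apfu

MgO: 5.82/40.304 = 0.14440 mol → 0.14440 mol Mg, 0.14440 mol O.
FeO: 19.85/71.844 = 0.27629 mol → 0.27629 mol Fe, 0.27629 mol O.
CaO: 23.46/56.077 = 0.41835 mol → 0.41835 mol Ca, 0.41835 mol O.
SiO2: 50.92/60.083 = 0.84749 mol → 0.84749 mol Si, 1.69498 mol O.
Total oxygen = 2.53402 mol. Normalization factor = 6/2.53402 = 2.36778.
Si per 6 O = 0.84749 × 2.36778 = 2.007.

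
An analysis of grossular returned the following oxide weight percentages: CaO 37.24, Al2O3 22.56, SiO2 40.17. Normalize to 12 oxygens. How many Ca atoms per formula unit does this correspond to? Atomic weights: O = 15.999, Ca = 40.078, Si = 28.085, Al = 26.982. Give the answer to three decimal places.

2.990 Ca apfu

37.24 wt% CaO ÷ 56.077 g/mol = 0.66409 mol, giving 0.66409 Ca and 0.66409 O.
22.56 wt% Al2O3 ÷ 101.961 g/mol = 0.22126 mol, giving 0.44252 Al and 0.66378 O.
40.17 wt% SiO2 ÷ 60.083 g/mol = 0.66858 mol, giving 0.66858 Si and 1.33716 O.
Oxygen sums to 2.66503; scaling by 12/2.66503 = 4.50276 puts the formula on 12 O.
Ca: 0.66409 × 4.50276 = 2.990 atoms per formula unit.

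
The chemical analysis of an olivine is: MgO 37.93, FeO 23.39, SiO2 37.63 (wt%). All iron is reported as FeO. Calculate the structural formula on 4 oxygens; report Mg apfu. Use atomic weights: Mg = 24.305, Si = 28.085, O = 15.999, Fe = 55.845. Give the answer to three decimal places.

1.494 Mg apfu

37.93 wt% MgO ÷ 40.304 g/mol = 0.94110 mol, giving 0.94110 Mg and 0.94110 O.
23.39 wt% FeO ÷ 71.844 g/mol = 0.32557 mol, giving 0.32557 Fe and 0.32557 O.
37.63 wt% SiO2 ÷ 60.083 g/mol = 0.62630 mol, giving 0.62630 Si and 1.25260 O.
Oxygen sums to 2.51927; scaling by 4/2.51927 = 1.58776 puts the formula on 4 O.
Mg: 0.94110 × 1.58776 = 1.494 atoms per formula unit.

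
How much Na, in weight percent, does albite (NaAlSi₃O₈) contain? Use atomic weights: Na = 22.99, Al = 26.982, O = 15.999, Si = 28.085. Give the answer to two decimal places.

8.77 weight percent

M(NaAlSi₃O₈) = 262.219 g/mol.
Na contributes 1 × 22.99 = 22.990 g per mole.
22.990/262.219 = 0.0877 → 8.77%.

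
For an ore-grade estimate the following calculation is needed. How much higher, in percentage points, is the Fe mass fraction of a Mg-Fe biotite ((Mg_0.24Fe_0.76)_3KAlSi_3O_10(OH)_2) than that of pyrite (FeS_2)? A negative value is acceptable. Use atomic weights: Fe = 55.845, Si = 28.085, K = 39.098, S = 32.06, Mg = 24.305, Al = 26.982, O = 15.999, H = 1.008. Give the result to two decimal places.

Fe in (Mg_0.24Fe_0.76)_3KAlSi_3O_10(OH)_2: molar mass 489.165 g/mol; 2.28×55.845 = 127.327 g → 26.03 wt%.
Fe in FeS_2: molar mass 119.965 g/mol; 1×55.845 = 55.845 g → 46.55 wt%.
Difference = 26.03 − 46.55 = -20.52 percentage points.

-20.52 percentage points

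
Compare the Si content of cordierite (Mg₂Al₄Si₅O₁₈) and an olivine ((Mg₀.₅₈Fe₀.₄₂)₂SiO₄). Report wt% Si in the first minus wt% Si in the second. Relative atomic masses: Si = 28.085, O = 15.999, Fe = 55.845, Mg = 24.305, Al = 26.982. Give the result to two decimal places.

7.21 percentage points

First mineral: 140.425 g Si in 584.945 g formula = 24.01 wt% Si.
Second mineral: 28.085 g Si in 167.185 g formula = 16.80 wt% Si.
24.01% − 16.80% gives a difference of 7.21 percentage points.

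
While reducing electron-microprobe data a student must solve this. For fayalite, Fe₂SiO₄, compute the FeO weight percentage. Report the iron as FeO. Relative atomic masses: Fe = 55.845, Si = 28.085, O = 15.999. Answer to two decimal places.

70.51 wt%

Molar mass of Fe₂SiO₄ = 2·55.845 + 1·28.085 + 4·15.999 = 203.771 g/mol.
Each formula unit contains 2 Fe, equivalent to 2/1 = 2.0000 mol FeO.
M(FeO) = 1×55.845 + 1×15.999 = 71.844 g/mol.
Mass of FeO per formula unit = 2.0000 × 71.844 = 143.688 g.
FeO wt% = 143.688 / 203.771 × 100 = 70.51%.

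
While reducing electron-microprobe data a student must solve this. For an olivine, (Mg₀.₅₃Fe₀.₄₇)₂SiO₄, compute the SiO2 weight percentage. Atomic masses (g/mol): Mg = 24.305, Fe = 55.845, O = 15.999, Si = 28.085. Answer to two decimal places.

35.27 wt%

Molar mass of (Mg₀.₅₃Fe₀.₄₇)₂SiO₄ = 1.06*24.305 + 0.94*55.845 + 1*28.085 + 4*15.999 = 170.339 g/mol.
Each formula unit contains 1 Si, equivalent to 1/1 = 1.0000 mol SiO2.
M(SiO2) = 1×28.085 + 2×15.999 = 60.083 g/mol.
Mass of SiO2 per formula unit = 1.0000 × 60.083 = 60.083 g.
SiO2 wt% = 60.083 / 170.339 × 100 = 35.27%.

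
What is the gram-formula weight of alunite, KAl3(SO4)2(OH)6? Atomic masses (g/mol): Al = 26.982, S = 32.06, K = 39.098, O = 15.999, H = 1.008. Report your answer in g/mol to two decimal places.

414.20 g/mol

The formula mass is the sum 1*39.098 + 3*26.982 + 2*32.06 + 14*15.999 + 6*1.008.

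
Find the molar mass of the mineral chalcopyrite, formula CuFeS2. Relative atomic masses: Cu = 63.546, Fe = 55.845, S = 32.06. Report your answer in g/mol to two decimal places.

183.51 g/mol

The formula mass is the sum 1·63.546 + 1·55.845 + 2·32.06.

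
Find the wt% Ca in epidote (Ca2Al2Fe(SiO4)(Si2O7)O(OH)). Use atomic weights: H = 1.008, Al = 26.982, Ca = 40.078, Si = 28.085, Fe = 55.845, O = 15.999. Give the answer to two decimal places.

16.59 weight percent

Molar mass of Ca2Al2Fe(SiO4)(Si2O7)O(OH): 2×40.078 + 2×26.982 + 1×55.845 + 3×28.085 + 13×15.999 + 1×1.008 = 483.215 g/mol.
Mass of Ca per formula unit: 2 × 40.078 = 80.156 g.
Weight fraction Ca = 80.156 / 483.215 = 0.1659.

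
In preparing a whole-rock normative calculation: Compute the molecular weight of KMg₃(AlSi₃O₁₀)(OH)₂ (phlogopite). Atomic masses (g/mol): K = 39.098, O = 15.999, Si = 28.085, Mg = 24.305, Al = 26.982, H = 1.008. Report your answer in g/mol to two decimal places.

K: 1 × 39.098 = 39.0980
Mg: 3 × 24.305 = 72.9150
Al: 1 × 26.982 = 26.9820
Si: 3 × 28.085 = 84.2550
O: 12 × 15.999 = 191.9880
H: 2 × 1.008 = 2.0160
Summing the contributions gives the formula mass.

417.25 g/mol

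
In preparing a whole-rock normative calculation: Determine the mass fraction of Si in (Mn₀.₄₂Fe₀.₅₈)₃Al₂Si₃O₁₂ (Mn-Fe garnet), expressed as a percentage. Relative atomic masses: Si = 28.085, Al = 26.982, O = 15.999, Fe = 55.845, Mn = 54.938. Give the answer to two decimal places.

16.97 weight percent

M((Mn₀.₄₂Fe₀.₅₈)₃Al₂Si₃O₁₂) = 496.599 g/mol.
Si contributes 3 × 28.085 = 84.255 g per mole.
84.255/496.599 = 0.1697 → 16.97%.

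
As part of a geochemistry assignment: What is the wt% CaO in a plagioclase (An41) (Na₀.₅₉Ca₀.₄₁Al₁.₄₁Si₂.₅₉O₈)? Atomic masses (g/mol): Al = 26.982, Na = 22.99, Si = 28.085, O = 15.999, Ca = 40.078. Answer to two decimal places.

Molar mass of Na₀.₅₉Ca₀.₄₁Al₁.₄₁Si₂.₅₉O₈ = 0.59*22.99 + 0.41*40.078 + 1.41*26.982 + 2.59*28.085 + 8*15.999 = 268.773 g/mol.
Each formula unit contains 0.41 Ca, equivalent to 0.41/1 = 0.4100 mol CaO.
M(CaO) = 1×40.078 + 1×15.999 = 56.077 g/mol.
Mass of CaO per formula unit = 0.4100 × 56.077 = 22.992 g.
CaO wt% = 22.992 / 268.773 × 100 = 8.55%.

8.55 wt%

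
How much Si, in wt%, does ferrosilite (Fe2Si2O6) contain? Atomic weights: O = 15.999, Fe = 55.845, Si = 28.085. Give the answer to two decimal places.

M(Fe2Si2O6) = 263.854 g/mol.
Si contributes 2 × 28.085 = 56.170 g per mole.
56.170/263.854 = 0.2129 → 21.29%.

21.29 wt%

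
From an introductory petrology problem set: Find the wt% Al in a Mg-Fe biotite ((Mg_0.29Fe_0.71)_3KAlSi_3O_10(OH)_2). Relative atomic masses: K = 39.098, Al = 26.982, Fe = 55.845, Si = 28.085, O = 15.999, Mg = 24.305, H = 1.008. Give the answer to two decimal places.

5.57 weight percent

M((Mg_0.29Fe_0.71)_3KAlSi_3O_10(OH)_2) = 484.434 g/mol.
Al contributes 1 × 26.982 = 26.982 g per mole.
26.982/484.434 = 0.0557 → 5.57%.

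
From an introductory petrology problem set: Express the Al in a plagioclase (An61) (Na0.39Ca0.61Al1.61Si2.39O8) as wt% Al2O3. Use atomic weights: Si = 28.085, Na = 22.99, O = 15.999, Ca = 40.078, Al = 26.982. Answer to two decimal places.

30.18 wt%

Molar mass of Na0.39Ca0.61Al1.61Si2.39O8 = 0.39·22.99 + 0.61·40.078 + 1.61·26.982 + 2.39·28.085 + 8·15.999 = 271.970 g/mol.
Each formula unit contains 1.61 Al, equivalent to 1.61/2 = 0.8050 mol Al2O3.
M(Al2O3) = 2×26.982 + 3×15.999 = 101.961 g/mol.
Mass of Al2O3 per formula unit = 0.8050 × 101.961 = 82.079 g.
Al2O3 wt% = 82.079 / 271.970 × 100 = 30.18%.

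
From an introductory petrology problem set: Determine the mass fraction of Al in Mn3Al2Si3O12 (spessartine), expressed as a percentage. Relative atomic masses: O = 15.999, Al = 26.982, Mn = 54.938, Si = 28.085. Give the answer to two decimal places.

Molar mass of Mn3Al2Si3O12: 3*54.938 + 2*26.982 + 3*28.085 + 12*15.999 = 495.021 g/mol.
Mass of Al per formula unit: 2 × 26.982 = 53.964 g.
Weight fraction Al = 53.964 / 495.021 = 0.1090.

10.90 wt%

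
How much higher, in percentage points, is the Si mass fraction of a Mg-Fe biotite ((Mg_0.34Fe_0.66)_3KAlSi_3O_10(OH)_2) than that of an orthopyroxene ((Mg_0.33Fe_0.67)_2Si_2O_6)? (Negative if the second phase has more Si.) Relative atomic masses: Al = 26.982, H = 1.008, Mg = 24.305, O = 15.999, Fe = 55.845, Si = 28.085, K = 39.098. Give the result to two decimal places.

-5.55 percentage points

Si in (Mg_0.34Fe_0.66)_3KAlSi_3O_10(OH)_2: molar mass 479.703 g/mol; 3×28.085 = 84.255 g → 17.56 wt%.
Si in (Mg_0.33Fe_0.67)_2Si_2O_6: molar mass 243.038 g/mol; 2×28.085 = 56.170 g → 23.11 wt%.
Difference = 17.56 − 23.11 = -5.55 percentage points.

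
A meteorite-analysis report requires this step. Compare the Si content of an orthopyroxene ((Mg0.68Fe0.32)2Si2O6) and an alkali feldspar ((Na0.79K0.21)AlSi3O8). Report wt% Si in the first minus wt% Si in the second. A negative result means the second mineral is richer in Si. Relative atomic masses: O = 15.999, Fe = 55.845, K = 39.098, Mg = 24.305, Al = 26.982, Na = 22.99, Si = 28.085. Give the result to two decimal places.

-6.30 percentage points

First mineral: 56.170 g Si in 220.960 g formula = 25.42 wt% Si.
Second mineral: 84.255 g Si in 265.602 g formula = 31.72 wt% Si.
25.42% − 31.72% gives a difference of -6.30 percentage points.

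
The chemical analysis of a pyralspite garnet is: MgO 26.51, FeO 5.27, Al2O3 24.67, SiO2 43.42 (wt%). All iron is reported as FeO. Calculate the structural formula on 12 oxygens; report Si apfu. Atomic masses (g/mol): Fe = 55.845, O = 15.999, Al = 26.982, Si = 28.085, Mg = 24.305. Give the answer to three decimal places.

MgO: 26.51/40.304 = 0.65775 mol → 0.65775 mol Mg, 0.65775 mol O.
FeO: 5.27/71.844 = 0.07335 mol → 0.07335 mol Fe, 0.07335 mol O.
Al2O3: 24.67/101.961 = 0.24196 mol → 0.48392 mol Al, 0.72588 mol O.
SiO2: 43.42/60.083 = 0.72267 mol → 0.72267 mol Si, 1.44534 mol O.
Total oxygen = 2.90232 mol. Normalization factor = 12/2.90232 = 4.13462.
Si per 12 O = 0.72267 × 4.13462 = 2.988.

2.988 Si apfu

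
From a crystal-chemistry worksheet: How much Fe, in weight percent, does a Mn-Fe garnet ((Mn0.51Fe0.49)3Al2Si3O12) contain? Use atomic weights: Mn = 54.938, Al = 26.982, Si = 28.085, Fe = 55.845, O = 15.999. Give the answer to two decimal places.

16.54 weight percent

M((Mn0.51Fe0.49)3Al2Si3O12) = 496.354 g/mol.
Fe contributes 1.47 × 55.845 = 82.092 g per mole.
82.092/496.354 = 0.1654 → 16.54%.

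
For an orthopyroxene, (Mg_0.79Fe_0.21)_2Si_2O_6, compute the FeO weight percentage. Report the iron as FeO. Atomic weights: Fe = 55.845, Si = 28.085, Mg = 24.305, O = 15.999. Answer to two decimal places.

Formula mass = 214.021 g/mol.
0.42 Fe → 0.4200 mol FeO per formula unit; M(FeO) = 71.844, so FeO mass = 30.174 g.
30.174/214.021 × 100 = 14.10 wt%.

14.10 wt%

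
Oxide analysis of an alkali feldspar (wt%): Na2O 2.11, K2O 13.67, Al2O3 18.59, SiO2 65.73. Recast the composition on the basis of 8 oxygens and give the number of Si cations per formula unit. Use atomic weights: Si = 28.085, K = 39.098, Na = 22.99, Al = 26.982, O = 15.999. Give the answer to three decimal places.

2.11 wt% Na2O ÷ 61.979 g/mol = 0.03404 mol, giving 0.06808 Na and 0.03404 O.
13.67 wt% K2O ÷ 94.195 g/mol = 0.14512 mol, giving 0.29024 K and 0.14512 O.
18.59 wt% Al2O3 ÷ 101.961 g/mol = 0.18232 mol, giving 0.36464 Al and 0.54696 O.
65.73 wt% SiO2 ÷ 60.083 g/mol = 1.09399 mol, giving 1.09399 Si and 2.18798 O.
Oxygen sums to 2.91410; scaling by 8/2.91410 = 2.74527 puts the formula on 8 O.
Si: 1.09399 × 2.74527 = 3.003 atoms per formula unit.

3.003 Si apfu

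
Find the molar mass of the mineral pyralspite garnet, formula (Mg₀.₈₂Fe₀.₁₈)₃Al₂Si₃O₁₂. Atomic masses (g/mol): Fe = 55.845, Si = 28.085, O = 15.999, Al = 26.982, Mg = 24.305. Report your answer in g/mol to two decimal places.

The formula mass is the sum 2.46·24.305 + 0.54·55.845 + 2·26.982 + 3·28.085 + 12·15.999.

420.15 g/mol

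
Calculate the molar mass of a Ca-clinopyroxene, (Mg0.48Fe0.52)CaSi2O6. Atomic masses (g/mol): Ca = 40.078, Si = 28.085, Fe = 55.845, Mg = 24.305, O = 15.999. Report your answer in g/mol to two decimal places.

Mg: 0.48 × 24.305 = 11.6664
Fe: 0.52 × 55.845 = 29.0394
Ca: 1 × 40.078 = 40.0780
Si: 2 × 28.085 = 56.1700
O: 6 × 15.999 = 95.9940
Summing the contributions gives the formula mass.

232.95 g/mol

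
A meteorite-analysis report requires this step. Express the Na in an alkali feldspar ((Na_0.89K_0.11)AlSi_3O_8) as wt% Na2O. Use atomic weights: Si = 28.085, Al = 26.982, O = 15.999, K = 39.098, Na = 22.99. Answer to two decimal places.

Formula mass = 263.991 g/mol.
0.89 Na → 0.4450 mol Na2O per formula unit; M(Na2O) = 61.979, so Na2O mass = 27.581 g.
27.581/263.991 × 100 = 10.45 wt%.

10.45 wt%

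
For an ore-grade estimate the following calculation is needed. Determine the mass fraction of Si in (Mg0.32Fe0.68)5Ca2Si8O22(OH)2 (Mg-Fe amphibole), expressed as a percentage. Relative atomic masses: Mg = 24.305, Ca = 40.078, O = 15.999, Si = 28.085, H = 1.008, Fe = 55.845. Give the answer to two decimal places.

24.43 mass %

Formula mass = 1.60·24.305 + 3.40·55.845 + 2·40.078 + 8·28.085 + 24·15.999 + 2·1.008 = 919.589 g/mol, of which 224.680 g is Si.
So Si makes up 224.680/919.589 = 0.2443 of the mass, i.e. 24.43%.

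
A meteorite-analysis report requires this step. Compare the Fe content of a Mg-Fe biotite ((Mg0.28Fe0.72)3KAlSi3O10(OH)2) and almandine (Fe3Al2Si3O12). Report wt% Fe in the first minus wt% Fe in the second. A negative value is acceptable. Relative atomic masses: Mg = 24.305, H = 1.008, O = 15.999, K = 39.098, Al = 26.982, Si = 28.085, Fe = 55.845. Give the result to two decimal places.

-8.81 percentage points

Fe in (Mg0.28Fe0.72)3KAlSi3O10(OH)2: molar mass 485.380 g/mol; 2.16×55.845 = 120.625 g → 24.85 wt%.
Fe in Fe3Al2Si3O12: molar mass 497.742 g/mol; 3×55.845 = 167.535 g → 33.66 wt%.
Difference = 24.85 − 33.66 = -8.81 percentage points.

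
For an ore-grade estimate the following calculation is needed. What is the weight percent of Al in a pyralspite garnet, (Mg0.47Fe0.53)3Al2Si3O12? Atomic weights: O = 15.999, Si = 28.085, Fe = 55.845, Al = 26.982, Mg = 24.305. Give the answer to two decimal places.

11.91 weight percent

M((Mg0.47Fe0.53)3Al2Si3O12) = 453.271 g/mol.
Al contributes 2 × 26.982 = 53.964 g per mole.
53.964/453.271 = 0.1191 → 11.91%.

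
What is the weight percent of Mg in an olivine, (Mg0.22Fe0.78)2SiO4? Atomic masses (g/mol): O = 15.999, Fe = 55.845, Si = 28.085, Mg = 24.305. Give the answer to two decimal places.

5.63 wt%

M((Mg0.22Fe0.78)2SiO4) = 189.893 g/mol.
Mg contributes 0.44 × 24.305 = 10.694 g per mole.
10.694/189.893 = 0.0563 → 5.63%.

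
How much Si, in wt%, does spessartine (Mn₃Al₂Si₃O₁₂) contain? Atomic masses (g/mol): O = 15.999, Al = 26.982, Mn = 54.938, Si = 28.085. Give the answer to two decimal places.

17.02 wt%

Formula mass = 3*54.938 + 2*26.982 + 3*28.085 + 12*15.999 = 495.021 g/mol, of which 84.255 g is Si.
So Si makes up 84.255/495.021 = 0.1702 of the mass, i.e. 17.02%.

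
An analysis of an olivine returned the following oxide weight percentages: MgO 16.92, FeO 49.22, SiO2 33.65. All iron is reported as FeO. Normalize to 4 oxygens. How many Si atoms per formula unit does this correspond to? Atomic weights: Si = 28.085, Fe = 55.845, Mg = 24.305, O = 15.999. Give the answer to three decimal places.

1.007 Si apfu

MgO: 16.92/40.304 = 0.41981 mol → 0.41981 mol Mg, 0.41981 mol O.
FeO: 49.22/71.844 = 0.68510 mol → 0.68510 mol Fe, 0.68510 mol O.
SiO2: 33.65/60.083 = 0.56006 mol → 0.56006 mol Si, 1.12012 mol O.
Total oxygen = 2.22503 mol. Normalization factor = 4/2.22503 = 1.79773.
Si per 4 O = 0.56006 × 1.79773 = 1.007.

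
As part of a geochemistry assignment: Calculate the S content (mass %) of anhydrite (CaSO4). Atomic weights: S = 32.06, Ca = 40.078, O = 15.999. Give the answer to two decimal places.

Formula mass = 1·40.078 + 1·32.06 + 4·15.999 = 136.134 g/mol, of which 32.060 g is S.
So S makes up 32.060/136.134 = 0.2355 of the mass, i.e. 23.55%.

23.55 mass %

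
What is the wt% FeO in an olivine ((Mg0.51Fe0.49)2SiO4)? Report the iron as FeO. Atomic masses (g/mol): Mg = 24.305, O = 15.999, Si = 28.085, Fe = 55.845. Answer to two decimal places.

41.03 wt%

Molar mass of (Mg0.51Fe0.49)2SiO4 = 1.02·24.305 + 0.98·55.845 + 1·28.085 + 4·15.999 = 171.600 g/mol.
Each formula unit contains 0.98 Fe, equivalent to 0.98/1 = 0.9800 mol FeO.
M(FeO) = 1×55.845 + 1×15.999 = 71.844 g/mol.
Mass of FeO per formula unit = 0.9800 × 71.844 = 70.407 g.
FeO wt% = 70.407 / 171.600 × 100 = 41.03%.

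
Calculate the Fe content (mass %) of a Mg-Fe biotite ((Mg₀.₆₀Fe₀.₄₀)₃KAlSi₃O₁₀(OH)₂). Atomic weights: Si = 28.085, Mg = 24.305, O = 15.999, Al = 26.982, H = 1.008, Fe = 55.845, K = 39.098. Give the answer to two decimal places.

Formula mass = 1.80·24.305 + 1.20·55.845 + 1·39.098 + 1·26.982 + 3·28.085 + 12·15.999 + 2·1.008 = 455.102 g/mol, of which 67.014 g is Fe.
So Fe makes up 67.014/455.102 = 0.1473 of the mass, i.e. 14.73%.

14.73 mass %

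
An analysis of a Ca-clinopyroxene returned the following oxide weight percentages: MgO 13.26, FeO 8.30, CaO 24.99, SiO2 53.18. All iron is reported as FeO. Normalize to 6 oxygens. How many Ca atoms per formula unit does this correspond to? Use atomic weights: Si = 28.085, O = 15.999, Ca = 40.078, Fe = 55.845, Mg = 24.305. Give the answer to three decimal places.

1.005 Ca apfu

13.26 wt% MgO ÷ 40.304 g/mol = 0.32900 mol, giving 0.32900 Mg and 0.32900 O.
8.30 wt% FeO ÷ 71.844 g/mol = 0.11553 mol, giving 0.11553 Fe and 0.11553 O.
24.99 wt% CaO ÷ 56.077 g/mol = 0.44564 mol, giving 0.44564 Ca and 0.44564 O.
53.18 wt% SiO2 ÷ 60.083 g/mol = 0.88511 mol, giving 0.88511 Si and 1.77022 O.
Oxygen sums to 2.66039; scaling by 6/2.66039 = 2.25531 puts the formula on 6 O.
Ca: 0.44564 × 2.25531 = 1.005 atoms per formula unit.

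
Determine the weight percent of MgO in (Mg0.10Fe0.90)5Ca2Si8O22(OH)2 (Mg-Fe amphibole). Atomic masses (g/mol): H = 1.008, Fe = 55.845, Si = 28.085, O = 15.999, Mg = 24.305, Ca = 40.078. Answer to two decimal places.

2.11 wt%

Molar mass of (Mg0.10Fe0.90)5Ca2Si8O22(OH)2 = 0.50·24.305 + 4.50·55.845 + 2·40.078 + 8·28.085 + 24·15.999 + 2·1.008 = 954.283 g/mol.
Each formula unit contains 0.50 Mg, equivalent to 0.50/1 = 0.5000 mol MgO.
M(MgO) = 1×24.305 + 1×15.999 = 40.304 g/mol.
Mass of MgO per formula unit = 0.5000 × 40.304 = 20.152 g.
MgO wt% = 20.152 / 954.283 × 100 = 2.11%.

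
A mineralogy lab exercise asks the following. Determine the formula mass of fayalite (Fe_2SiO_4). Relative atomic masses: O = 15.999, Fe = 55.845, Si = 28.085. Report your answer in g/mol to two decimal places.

M = 2×55.845 + 1×28.085 + 4×15.999

203.77 g/mol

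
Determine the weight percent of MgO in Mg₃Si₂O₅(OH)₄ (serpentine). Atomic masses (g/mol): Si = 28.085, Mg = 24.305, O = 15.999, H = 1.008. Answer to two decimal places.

43.63 wt%

Molar mass of Mg₃Si₂O₅(OH)₄ = 3·24.305 + 2·28.085 + 9·15.999 + 4·1.008 = 277.108 g/mol.
Each formula unit contains 3 Mg, equivalent to 3/1 = 3.0000 mol MgO.
M(MgO) = 1×24.305 + 1×15.999 = 40.304 g/mol.
Mass of MgO per formula unit = 3.0000 × 40.304 = 120.912 g.
MgO wt% = 120.912 / 277.108 × 100 = 43.63%.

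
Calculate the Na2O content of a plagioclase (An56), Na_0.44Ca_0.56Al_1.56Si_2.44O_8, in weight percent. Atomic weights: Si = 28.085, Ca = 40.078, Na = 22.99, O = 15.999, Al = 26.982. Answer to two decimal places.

M(Na_0.44Ca_0.56Al_1.56Si_2.44O_8) = 271.171 g/mol; M(Na2O) = 61.979 g/mol.
Moles Na2O per formula unit = 0.44 Na ÷ 2 = 0.2200.
Na2O fraction = (0.2200 × 61.979) / 271.171 = 13.635/271.171 = 0.0503.

5.03 wt%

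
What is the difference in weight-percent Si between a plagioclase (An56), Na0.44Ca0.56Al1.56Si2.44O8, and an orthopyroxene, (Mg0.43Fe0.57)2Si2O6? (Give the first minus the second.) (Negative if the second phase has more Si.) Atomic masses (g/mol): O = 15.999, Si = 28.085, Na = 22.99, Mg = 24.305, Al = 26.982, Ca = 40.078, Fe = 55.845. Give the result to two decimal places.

First mineral: 68.527 g Si in 271.171 g formula = 25.27 wt% Si.
Second mineral: 56.170 g Si in 236.730 g formula = 23.73 wt% Si.
25.27% − 23.73% gives a difference of 1.54 percentage points.

1.54 percentage points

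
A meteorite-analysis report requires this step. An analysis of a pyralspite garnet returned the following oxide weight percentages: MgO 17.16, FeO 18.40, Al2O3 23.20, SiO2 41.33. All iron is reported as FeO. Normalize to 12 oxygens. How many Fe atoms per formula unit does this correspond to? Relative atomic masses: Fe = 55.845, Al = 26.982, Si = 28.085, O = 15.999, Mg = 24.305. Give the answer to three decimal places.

1.122 Fe apfu

MgO (M=40.304): mol = 0.42576; Mg = 0.42576, O = 0.42576.
FeO (M=71.844): mol = 0.25611; Fe = 0.25611, O = 0.25611.
Al2O3 (M=101.961): mol = 0.22754; Al = 0.45508, O = 0.68262.
SiO2 (M=60.083): mol = 0.68788; Si = 0.68788, O = 1.37576.
ΣO = 2.74025; factor = 12/ΣO = 4.37916.
Fe apfu = 0.25611 × 4.37916 = 1.122.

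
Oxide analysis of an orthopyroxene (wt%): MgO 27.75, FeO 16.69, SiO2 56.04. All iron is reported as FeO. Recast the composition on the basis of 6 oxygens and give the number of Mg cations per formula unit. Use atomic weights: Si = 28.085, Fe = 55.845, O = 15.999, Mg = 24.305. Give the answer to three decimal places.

MgO: 27.75/40.304 = 0.68852 mol → 0.68852 mol Mg, 0.68852 mol O.
FeO: 16.69/71.844 = 0.23231 mol → 0.23231 mol Fe, 0.23231 mol O.
SiO2: 56.04/60.083 = 0.93271 mol → 0.93271 mol Si, 1.86542 mol O.
Total oxygen = 2.78625 mol. Normalization factor = 6/2.78625 = 2.15343.
Mg per 6 O = 0.68852 × 2.15343 = 1.483.

1.483 Mg apfu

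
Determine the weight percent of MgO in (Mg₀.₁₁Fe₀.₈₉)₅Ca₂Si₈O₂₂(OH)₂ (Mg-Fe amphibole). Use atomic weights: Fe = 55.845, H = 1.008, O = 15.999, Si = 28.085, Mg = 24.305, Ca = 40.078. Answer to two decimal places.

2.33 wt%

M((Mg₀.₁₁Fe₀.₈₉)₅Ca₂Si₈O₂₂(OH)₂) = 952.706 g/mol; M(MgO) = 40.304 g/mol.
Moles MgO per formula unit = 0.55 Mg ÷ 1 = 0.5500.
MgO fraction = (0.5500 × 40.304) / 952.706 = 22.167/952.706 = 0.0233.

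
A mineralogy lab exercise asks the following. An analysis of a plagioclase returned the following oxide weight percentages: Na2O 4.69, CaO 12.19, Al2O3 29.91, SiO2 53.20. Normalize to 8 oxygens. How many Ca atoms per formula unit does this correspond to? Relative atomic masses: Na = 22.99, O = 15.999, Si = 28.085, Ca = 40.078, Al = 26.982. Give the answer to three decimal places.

4.69 wt% Na2O ÷ 61.979 g/mol = 0.07567 mol, giving 0.15134 Na and 0.07567 O.
12.19 wt% CaO ÷ 56.077 g/mol = 0.21738 mol, giving 0.21738 Ca and 0.21738 O.
29.91 wt% Al2O3 ÷ 101.961 g/mol = 0.29335 mol, giving 0.58670 Al and 0.88005 O.
53.20 wt% SiO2 ÷ 60.083 g/mol = 0.88544 mol, giving 0.88544 Si and 1.77088 O.
Oxygen sums to 2.94398; scaling by 8/2.94398 = 2.71741 puts the formula on 8 O.
Ca: 0.21738 × 2.71741 = 0.591 atoms per formula unit.

0.591 Ca apfu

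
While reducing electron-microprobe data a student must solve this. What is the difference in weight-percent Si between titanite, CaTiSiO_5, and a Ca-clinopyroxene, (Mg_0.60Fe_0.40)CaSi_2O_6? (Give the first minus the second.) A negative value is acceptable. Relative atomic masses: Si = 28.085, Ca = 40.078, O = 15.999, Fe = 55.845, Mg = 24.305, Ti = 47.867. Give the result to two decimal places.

-10.18 percentage points

M(CaTiSiO_5) = 196.025 g/mol, so wt% Si = 28.085/196.025 × 100 = 14.33%.
M((Mg_0.60Fe_0.40)CaSi_2O_6) = 229.163 g/mol, so wt% Si = 56.170/229.163 × 100 = 24.51%.
14.33 − 24.51 = -10.18 pp.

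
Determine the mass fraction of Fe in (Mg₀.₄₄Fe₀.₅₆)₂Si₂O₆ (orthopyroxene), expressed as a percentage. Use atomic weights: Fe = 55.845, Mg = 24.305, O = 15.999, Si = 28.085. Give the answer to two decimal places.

26.49 mass %

Molar mass of (Mg₀.₄₄Fe₀.₅₆)₂Si₂O₆: 0.88*24.305 + 1.12*55.845 + 2*28.085 + 6*15.999 = 236.099 g/mol.
Mass of Fe per formula unit: 1.12 × 55.845 = 62.546 g.
Weight fraction Fe = 62.546 / 236.099 = 0.2649.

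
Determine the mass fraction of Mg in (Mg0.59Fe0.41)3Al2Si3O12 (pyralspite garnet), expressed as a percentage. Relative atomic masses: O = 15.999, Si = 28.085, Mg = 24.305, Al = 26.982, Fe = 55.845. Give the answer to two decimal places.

Molar mass of (Mg0.59Fe0.41)3Al2Si3O12: 1.77×24.305 + 1.23×55.845 + 2×26.982 + 3×28.085 + 12×15.999 = 441.916 g/mol.
Mass of Mg per formula unit: 1.77 × 24.305 = 43.020 g.
Weight fraction Mg = 43.020 / 441.916 = 0.0973.

9.73 weight percent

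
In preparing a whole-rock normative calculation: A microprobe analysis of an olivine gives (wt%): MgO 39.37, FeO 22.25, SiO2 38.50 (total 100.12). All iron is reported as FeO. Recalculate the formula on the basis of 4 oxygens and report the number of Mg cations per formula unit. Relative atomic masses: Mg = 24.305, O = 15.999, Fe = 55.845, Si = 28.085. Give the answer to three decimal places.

MgO (M=40.304): mol = 0.97683; Mg = 0.97683, O = 0.97683.
FeO (M=71.844): mol = 0.30970; Fe = 0.30970, O = 0.30970.
SiO2 (M=60.083): mol = 0.64078; Si = 0.64078, O = 1.28156.
ΣO = 2.56809; factor = 4/ΣO = 1.55758.
Mg apfu = 0.97683 × 1.55758 = 1.521.

1.521 Mg apfu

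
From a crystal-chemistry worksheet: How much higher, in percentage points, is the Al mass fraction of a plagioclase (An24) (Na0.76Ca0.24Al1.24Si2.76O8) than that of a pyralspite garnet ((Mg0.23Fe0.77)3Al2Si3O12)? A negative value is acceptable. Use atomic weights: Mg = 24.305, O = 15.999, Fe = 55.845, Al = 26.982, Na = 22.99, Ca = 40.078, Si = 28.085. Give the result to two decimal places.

1.24 percentage points

Al in Na0.76Ca0.24Al1.24Si2.76O8: molar mass 266.055 g/mol; 1.24×26.982 = 33.458 g → 12.58 wt%.
Al in (Mg0.23Fe0.77)3Al2Si3O12: molar mass 475.979 g/mol; 2×26.982 = 53.964 g → 11.34 wt%.
Difference = 12.58 − 11.34 = 1.24 percentage points.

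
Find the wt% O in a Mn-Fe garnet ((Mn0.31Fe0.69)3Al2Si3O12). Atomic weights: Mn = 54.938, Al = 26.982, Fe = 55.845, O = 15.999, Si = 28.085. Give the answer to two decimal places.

Formula mass = 0.93*54.938 + 2.07*55.845 + 2*26.982 + 3*28.085 + 12*15.999 = 496.898 g/mol, of which 191.988 g is O.
So O makes up 191.988/496.898 = 0.3864 of the mass, i.e. 38.64%.

38.64 wt%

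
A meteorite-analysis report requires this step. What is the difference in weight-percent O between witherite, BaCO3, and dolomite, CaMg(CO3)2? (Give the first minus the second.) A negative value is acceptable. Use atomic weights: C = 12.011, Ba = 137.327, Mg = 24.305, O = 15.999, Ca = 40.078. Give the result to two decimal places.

O in BaCO3: molar mass 197.335 g/mol; 3×15.999 = 47.997 g → 24.32 wt%.
O in CaMg(CO3)2: molar mass 184.399 g/mol; 6×15.999 = 95.994 g → 52.06 wt%.
Difference = 24.32 − 52.06 = -27.74 percentage points.

-27.74 percentage points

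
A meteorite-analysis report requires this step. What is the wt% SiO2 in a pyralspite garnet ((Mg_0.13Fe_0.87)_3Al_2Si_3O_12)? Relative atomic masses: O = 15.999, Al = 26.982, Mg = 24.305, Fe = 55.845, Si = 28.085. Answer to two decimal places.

37.13 wt%

Formula mass = 485.441 g/mol.
3 Si → 3.0000 mol SiO2 per formula unit; M(SiO2) = 60.083, so SiO2 mass = 180.249 g.
180.249/485.441 × 100 = 37.13 wt%.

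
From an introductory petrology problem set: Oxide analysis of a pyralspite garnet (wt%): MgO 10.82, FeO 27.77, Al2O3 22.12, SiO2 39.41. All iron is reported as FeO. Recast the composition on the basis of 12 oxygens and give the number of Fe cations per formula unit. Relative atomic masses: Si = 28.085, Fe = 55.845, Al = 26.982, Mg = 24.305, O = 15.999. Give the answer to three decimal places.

1.772 Fe apfu

10.82 wt% MgO ÷ 40.304 g/mol = 0.26846 mol, giving 0.26846 Mg and 0.26846 O.
27.77 wt% FeO ÷ 71.844 g/mol = 0.38653 mol, giving 0.38653 Fe and 0.38653 O.
22.12 wt% Al2O3 ÷ 101.961 g/mol = 0.21695 mol, giving 0.43390 Al and 0.65085 O.
39.41 wt% SiO2 ÷ 60.083 g/mol = 0.65593 mol, giving 0.65593 Si and 1.31186 O.
Oxygen sums to 2.61770; scaling by 12/2.61770 = 4.58418 puts the formula on 12 O.
Fe: 0.38653 × 4.58418 = 1.772 atoms per formula unit.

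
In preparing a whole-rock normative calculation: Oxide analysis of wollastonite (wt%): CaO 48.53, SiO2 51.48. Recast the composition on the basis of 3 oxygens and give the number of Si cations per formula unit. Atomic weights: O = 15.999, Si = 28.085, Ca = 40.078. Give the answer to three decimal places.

0.997 Si apfu

CaO: 48.53/56.077 = 0.86542 mol → 0.86542 mol Ca, 0.86542 mol O.
SiO2: 51.48/60.083 = 0.85681 mol → 0.85681 mol Si, 1.71362 mol O.
Total oxygen = 2.57904 mol. Normalization factor = 3/2.57904 = 1.16322.
Si per 3 O = 0.85681 × 1.16322 = 0.997.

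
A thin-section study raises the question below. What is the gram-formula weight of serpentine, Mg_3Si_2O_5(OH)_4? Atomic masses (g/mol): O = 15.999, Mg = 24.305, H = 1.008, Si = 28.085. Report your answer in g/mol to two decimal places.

277.11 g/mol

The formula mass is the sum 3*24.305 + 2*28.085 + 9*15.999 + 4*1.008.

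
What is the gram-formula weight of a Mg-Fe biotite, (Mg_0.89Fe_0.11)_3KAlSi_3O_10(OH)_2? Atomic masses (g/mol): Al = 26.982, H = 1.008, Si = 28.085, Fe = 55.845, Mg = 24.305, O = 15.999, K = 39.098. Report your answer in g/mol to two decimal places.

427.66 g/mol

The formula mass is the sum 2.67×24.305 + 0.33×55.845 + 1×39.098 + 1×26.982 + 3×28.085 + 12×15.999 + 2×1.008.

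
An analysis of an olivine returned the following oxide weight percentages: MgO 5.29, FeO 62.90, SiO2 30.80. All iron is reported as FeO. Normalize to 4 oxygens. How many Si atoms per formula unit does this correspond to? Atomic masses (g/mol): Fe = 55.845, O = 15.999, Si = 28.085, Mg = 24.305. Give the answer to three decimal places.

1.009 Si apfu

5.29 wt% MgO ÷ 40.304 g/mol = 0.13125 mol, giving 0.13125 Mg and 0.13125 O.
62.90 wt% FeO ÷ 71.844 g/mol = 0.87551 mol, giving 0.87551 Fe and 0.87551 O.
30.80 wt% SiO2 ÷ 60.083 g/mol = 0.51262 mol, giving 0.51262 Si and 1.02524 O.
Oxygen sums to 2.03200; scaling by 4/2.03200 = 1.96850 puts the formula on 4 O.
Si: 0.51262 × 1.96850 = 1.009 atoms per formula unit.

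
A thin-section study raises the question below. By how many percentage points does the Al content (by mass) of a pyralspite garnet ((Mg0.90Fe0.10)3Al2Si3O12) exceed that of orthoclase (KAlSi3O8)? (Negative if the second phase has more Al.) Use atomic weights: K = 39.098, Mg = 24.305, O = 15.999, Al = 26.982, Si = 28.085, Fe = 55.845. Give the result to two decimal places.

M((Mg0.90Fe0.10)3Al2Si3O12) = 412.584 g/mol, so wt% Al = 53.964/412.584 × 100 = 13.08%.
M(KAlSi3O8) = 278.327 g/mol, so wt% Al = 26.982/278.327 × 100 = 9.69%.
13.08 − 9.69 = 3.39 pp.

3.39 percentage points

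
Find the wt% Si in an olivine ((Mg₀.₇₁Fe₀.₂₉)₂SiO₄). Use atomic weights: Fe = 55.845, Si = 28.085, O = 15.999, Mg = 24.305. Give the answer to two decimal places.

17.67 mass %

M((Mg₀.₇₁Fe₀.₂₉)₂SiO₄) = 158.984 g/mol.
Si contributes 1 × 28.085 = 28.085 g per mole.
28.085/158.984 = 0.1767 → 17.67%.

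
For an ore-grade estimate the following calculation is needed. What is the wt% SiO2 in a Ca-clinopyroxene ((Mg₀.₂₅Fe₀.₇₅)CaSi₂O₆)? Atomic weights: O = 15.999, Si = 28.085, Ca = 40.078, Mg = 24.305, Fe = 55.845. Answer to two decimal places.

50.03 wt%

M((Mg₀.₂₅Fe₀.₇₅)CaSi₂O₆) = 240.202 g/mol; M(SiO2) = 60.083 g/mol.
Moles SiO2 per formula unit = 2 Si ÷ 1 = 2.0000.
SiO2 fraction = (2.0000 × 60.083) / 240.202 = 120.166/240.202 = 0.5003.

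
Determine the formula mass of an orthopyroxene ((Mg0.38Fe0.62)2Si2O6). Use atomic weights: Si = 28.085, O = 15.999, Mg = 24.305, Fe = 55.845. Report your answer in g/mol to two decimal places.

239.88 g/mol

Mg: 0.76 × 24.305 = 18.4718
Fe: 1.24 × 55.845 = 69.2478
Si: 2 × 28.085 = 56.1700
O: 6 × 15.999 = 95.9940
Summing the contributions gives the formula mass.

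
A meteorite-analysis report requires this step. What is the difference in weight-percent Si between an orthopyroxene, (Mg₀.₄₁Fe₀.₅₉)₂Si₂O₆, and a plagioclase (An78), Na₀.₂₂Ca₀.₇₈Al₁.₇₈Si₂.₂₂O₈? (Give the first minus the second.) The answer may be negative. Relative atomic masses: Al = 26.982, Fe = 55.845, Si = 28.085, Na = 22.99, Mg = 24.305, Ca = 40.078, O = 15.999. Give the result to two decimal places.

0.90 percentage points

Si in (Mg₀.₄₁Fe₀.₅₉)₂Si₂O₆: molar mass 237.991 g/mol; 2×28.085 = 56.170 g → 23.60 wt%.
Si in Na₀.₂₂Ca₀.₇₈Al₁.₇₈Si₂.₂₂O₈: molar mass 274.687 g/mol; 2.22×28.085 = 62.349 g → 22.70 wt%.
Difference = 23.60 − 22.70 = 0.90 percentage points.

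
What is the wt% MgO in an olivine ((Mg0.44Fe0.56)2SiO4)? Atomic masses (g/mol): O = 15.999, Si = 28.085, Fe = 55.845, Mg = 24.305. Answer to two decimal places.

20.15 wt%

Formula mass = 176.016 g/mol.
0.88 Mg → 0.8800 mol MgO per formula unit; M(MgO) = 40.304, so MgO mass = 35.468 g.
35.468/176.016 × 100 = 20.15 wt%.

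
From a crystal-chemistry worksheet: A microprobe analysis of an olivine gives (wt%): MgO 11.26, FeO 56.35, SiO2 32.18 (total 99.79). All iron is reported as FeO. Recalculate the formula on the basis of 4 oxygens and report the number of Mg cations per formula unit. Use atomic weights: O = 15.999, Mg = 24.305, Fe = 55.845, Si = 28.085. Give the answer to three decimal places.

0.523 Mg apfu

11.26 wt% MgO ÷ 40.304 g/mol = 0.27938 mol, giving 0.27938 Mg and 0.27938 O.
56.35 wt% FeO ÷ 71.844 g/mol = 0.78434 mol, giving 0.78434 Fe and 0.78434 O.
32.18 wt% SiO2 ÷ 60.083 g/mol = 0.53559 mol, giving 0.53559 Si and 1.07118 O.
Oxygen sums to 2.13490; scaling by 4/2.13490 = 1.87362 puts the formula on 4 O.
Mg: 0.27938 × 1.87362 = 0.523 atoms per formula unit.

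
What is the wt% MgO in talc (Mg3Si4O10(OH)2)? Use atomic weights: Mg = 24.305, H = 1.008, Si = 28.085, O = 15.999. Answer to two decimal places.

31.88 wt%

Molar mass of Mg3Si4O10(OH)2 = 3×24.305 + 4×28.085 + 12×15.999 + 2×1.008 = 379.259 g/mol.
Each formula unit contains 3 Mg, equivalent to 3/1 = 3.0000 mol MgO.
M(MgO) = 1×24.305 + 1×15.999 = 40.304 g/mol.
Mass of MgO per formula unit = 3.0000 × 40.304 = 120.912 g.
MgO wt% = 120.912 / 379.259 × 100 = 31.88%.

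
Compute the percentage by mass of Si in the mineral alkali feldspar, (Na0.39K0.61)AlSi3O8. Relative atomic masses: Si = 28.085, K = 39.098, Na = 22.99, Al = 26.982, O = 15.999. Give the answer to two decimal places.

30.97 wt%

M((Na0.39K0.61)AlSi3O8) = 272.045 g/mol.
Si contributes 3 × 28.085 = 84.255 g per mole.
84.255/272.045 = 0.3097 → 30.97%.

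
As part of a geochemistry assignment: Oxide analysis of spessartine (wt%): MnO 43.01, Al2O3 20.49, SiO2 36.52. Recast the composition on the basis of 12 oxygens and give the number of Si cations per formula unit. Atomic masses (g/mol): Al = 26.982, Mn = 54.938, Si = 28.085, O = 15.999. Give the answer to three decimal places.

3.008 Si apfu

MnO: 43.01/70.937 = 0.60631 mol → 0.60631 mol Mn, 0.60631 mol O.
Al2O3: 20.49/101.961 = 0.20096 mol → 0.40192 mol Al, 0.60288 mol O.
SiO2: 36.52/60.083 = 0.60783 mol → 0.60783 mol Si, 1.21566 mol O.
Total oxygen = 2.42485 mol. Normalization factor = 12/2.42485 = 4.94876.
Si per 12 O = 0.60783 × 4.94876 = 3.008.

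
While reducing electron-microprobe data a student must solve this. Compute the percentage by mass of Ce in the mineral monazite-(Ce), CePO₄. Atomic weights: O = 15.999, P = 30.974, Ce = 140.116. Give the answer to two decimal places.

59.60 weight percent

Molar mass of CePO₄: 1·140.116 + 1·30.974 + 4·15.999 = 235.086 g/mol.
Mass of Ce per formula unit: 1 × 140.116 = 140.116 g.
Weight fraction Ce = 140.116 / 235.086 = 0.5960.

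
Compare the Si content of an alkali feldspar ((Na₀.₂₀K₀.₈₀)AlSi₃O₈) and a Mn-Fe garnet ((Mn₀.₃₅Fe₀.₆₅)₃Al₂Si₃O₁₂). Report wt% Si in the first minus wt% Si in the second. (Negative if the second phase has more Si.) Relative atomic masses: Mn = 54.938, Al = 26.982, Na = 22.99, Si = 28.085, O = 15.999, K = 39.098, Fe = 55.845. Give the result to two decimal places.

Si in (Na₀.₂₀K₀.₈₀)AlSi₃O₈: molar mass 275.105 g/mol; 3×28.085 = 84.255 g → 30.63 wt%.
Si in (Mn₀.₃₅Fe₀.₆₅)₃Al₂Si₃O₁₂: molar mass 496.790 g/mol; 3×28.085 = 84.255 g → 16.96 wt%.
Difference = 30.63 − 16.96 = 13.67 percentage points.

13.67 percentage points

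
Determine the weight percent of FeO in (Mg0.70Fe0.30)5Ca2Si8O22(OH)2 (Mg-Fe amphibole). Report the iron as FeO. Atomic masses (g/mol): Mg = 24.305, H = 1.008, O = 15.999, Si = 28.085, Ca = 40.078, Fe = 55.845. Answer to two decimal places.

Molar mass of (Mg0.70Fe0.30)5Ca2Si8O22(OH)2 = 3.50*24.305 + 1.50*55.845 + 2*40.078 + 8*28.085 + 24*15.999 + 2*1.008 = 859.663 g/mol.
Each formula unit contains 1.50 Fe, equivalent to 1.50/1 = 1.5000 mol FeO.
M(FeO) = 1×55.845 + 1×15.999 = 71.844 g/mol.
Mass of FeO per formula unit = 1.5000 × 71.844 = 107.766 g.
FeO wt% = 107.766 / 859.663 × 100 = 12.54%.

12.54 wt%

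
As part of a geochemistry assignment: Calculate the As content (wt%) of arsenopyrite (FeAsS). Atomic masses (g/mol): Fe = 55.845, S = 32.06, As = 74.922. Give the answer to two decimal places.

46.01 wt%

Molar mass of FeAsS: 1×55.845 + 1×74.922 + 1×32.06 = 162.827 g/mol.
Mass of As per formula unit: 1 × 74.922 = 74.922 g.
Weight fraction As = 74.922 / 162.827 = 0.4601.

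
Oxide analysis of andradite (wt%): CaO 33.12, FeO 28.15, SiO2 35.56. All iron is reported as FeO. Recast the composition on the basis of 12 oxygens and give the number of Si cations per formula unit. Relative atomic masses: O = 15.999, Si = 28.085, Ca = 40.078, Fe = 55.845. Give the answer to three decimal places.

3.279 Si apfu

33.12 wt% CaO ÷ 56.077 g/mol = 0.59062 mol, giving 0.59062 Ca and 0.59062 O.
28.15 wt% FeO ÷ 71.844 g/mol = 0.39182 mol, giving 0.39182 Fe and 0.39182 O.
35.56 wt% SiO2 ÷ 60.083 g/mol = 0.59185 mol, giving 0.59185 Si and 1.18370 O.
Oxygen sums to 2.16614; scaling by 12/2.16614 = 5.53981 puts the formula on 12 O.
Si: 0.59185 × 5.53981 = 3.279 atoms per formula unit.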